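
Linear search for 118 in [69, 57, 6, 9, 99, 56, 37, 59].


i=0: 69!=118
i=1: 57!=118
i=2: 6!=118
i=3: 9!=118
i=4: 99!=118
i=5: 56!=118
i=6: 37!=118
i=7: 59!=118

Not found, 8 comps


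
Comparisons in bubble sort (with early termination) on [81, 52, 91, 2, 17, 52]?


Algorithm: bubble sort (with early termination)
Input: [81, 52, 91, 2, 17, 52]
Sorted: [2, 17, 52, 52, 81, 91]

14


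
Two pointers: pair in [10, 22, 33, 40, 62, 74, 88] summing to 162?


lo=0(10)+hi=6(88)=98
lo=1(22)+hi=6(88)=110
lo=2(33)+hi=6(88)=121
lo=3(40)+hi=6(88)=128
lo=4(62)+hi=6(88)=150
lo=5(74)+hi=6(88)=162

Yes: 74+88=162


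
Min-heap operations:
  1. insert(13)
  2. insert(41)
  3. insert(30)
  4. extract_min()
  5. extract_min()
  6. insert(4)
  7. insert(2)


insert(13) -> [13]
insert(41) -> [13, 41]
insert(30) -> [13, 41, 30]
extract_min()->13, [30, 41]
extract_min()->30, [41]
insert(4) -> [4, 41]
insert(2) -> [2, 41, 4]

Final heap: [2, 41, 4]


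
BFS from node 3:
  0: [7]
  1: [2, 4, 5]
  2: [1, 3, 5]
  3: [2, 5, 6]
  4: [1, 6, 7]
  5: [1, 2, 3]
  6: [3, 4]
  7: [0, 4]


Visit 3, enqueue [2, 5, 6]
Visit 2, enqueue [1]
Visit 5, enqueue []
Visit 6, enqueue [4]
Visit 1, enqueue []
Visit 4, enqueue [7]
Visit 7, enqueue [0]
Visit 0, enqueue []

BFS order: [3, 2, 5, 6, 1, 4, 7, 0]


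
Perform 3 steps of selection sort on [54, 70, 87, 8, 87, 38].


Initial: [54, 70, 87, 8, 87, 38]
Step 1: min=8 at 3
  Swap: [8, 70, 87, 54, 87, 38]
Step 2: min=38 at 5
  Swap: [8, 38, 87, 54, 87, 70]
Step 3: min=54 at 3
  Swap: [8, 38, 54, 87, 87, 70]

After 3 steps: [8, 38, 54, 87, 87, 70]


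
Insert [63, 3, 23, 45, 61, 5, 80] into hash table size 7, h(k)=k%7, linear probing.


Insert 63: h=0 -> slot 0
Insert 3: h=3 -> slot 3
Insert 23: h=2 -> slot 2
Insert 45: h=3, 1 probes -> slot 4
Insert 61: h=5 -> slot 5
Insert 5: h=5, 1 probes -> slot 6
Insert 80: h=3, 5 probes -> slot 1

Table: [63, 80, 23, 3, 45, 61, 5]


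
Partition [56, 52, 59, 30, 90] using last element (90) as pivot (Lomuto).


Pivot: 90
  56 <= 90: advance i (no swap)
  52 <= 90: advance i (no swap)
  59 <= 90: advance i (no swap)
  30 <= 90: advance i (no swap)
Place pivot at 4: [56, 52, 59, 30, 90]

Partitioned: [56, 52, 59, 30, 90]


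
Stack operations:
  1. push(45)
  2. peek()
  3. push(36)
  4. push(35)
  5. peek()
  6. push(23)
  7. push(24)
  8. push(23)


push(45) -> [45]
peek()->45
push(36) -> [45, 36]
push(35) -> [45, 36, 35]
peek()->35
push(23) -> [45, 36, 35, 23]
push(24) -> [45, 36, 35, 23, 24]
push(23) -> [45, 36, 35, 23, 24, 23]

Final stack: [45, 36, 35, 23, 24, 23]


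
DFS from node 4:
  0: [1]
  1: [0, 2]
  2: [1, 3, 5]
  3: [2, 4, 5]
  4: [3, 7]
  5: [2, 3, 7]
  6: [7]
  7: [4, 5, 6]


Visit 4, push [7, 3]
Visit 3, push [5, 2]
Visit 2, push [5, 1]
Visit 1, push [0]
Visit 0, push []
Visit 5, push [7]
Visit 7, push [6]
Visit 6, push []

DFS order: [4, 3, 2, 1, 0, 5, 7, 6]


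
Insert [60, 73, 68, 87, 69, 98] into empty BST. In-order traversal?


Insert 60: root
Insert 73: R from 60
Insert 68: R from 60 -> L from 73
Insert 87: R from 60 -> R from 73
Insert 69: R from 60 -> L from 73 -> R from 68
Insert 98: R from 60 -> R from 73 -> R from 87

In-order: [60, 68, 69, 73, 87, 98]


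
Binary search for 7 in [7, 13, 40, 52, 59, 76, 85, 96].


Step 1: lo=0, hi=7, mid=3, val=52
Step 2: lo=0, hi=2, mid=1, val=13
Step 3: lo=0, hi=0, mid=0, val=7

Found at index 0


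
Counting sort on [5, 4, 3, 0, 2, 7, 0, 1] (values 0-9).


Input: [5, 4, 3, 0, 2, 7, 0, 1]
Counts: [2, 1, 1, 1, 1, 1, 0, 1, 0, 0]

Sorted: [0, 0, 1, 2, 3, 4, 5, 7]


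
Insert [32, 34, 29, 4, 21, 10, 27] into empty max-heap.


Insert 32: [32]
Insert 34: [34, 32]
Insert 29: [34, 32, 29]
Insert 4: [34, 32, 29, 4]
Insert 21: [34, 32, 29, 4, 21]
Insert 10: [34, 32, 29, 4, 21, 10]
Insert 27: [34, 32, 29, 4, 21, 10, 27]

Final heap: [34, 32, 29, 4, 21, 10, 27]


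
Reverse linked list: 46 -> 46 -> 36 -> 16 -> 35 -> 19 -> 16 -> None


Step 1: curr=46, set curr.next=prev(None) | reversed so far: 46
Step 2: curr=46, set curr.next=prev(46) | reversed so far: 46 -> 46
Step 3: curr=36, set curr.next=prev(46) | reversed so far: 36 -> 46 -> 46
Step 4: curr=16, set curr.next=prev(36) | reversed so far: 16 -> 36 -> 46 -> 46
Step 5: curr=35, set curr.next=prev(16) | reversed so far: 35 -> 16 -> 36 -> 46 -> 46
Step 6: curr=19, set curr.next=prev(35) | reversed so far: 19 -> 35 -> 16 -> 36 -> 46 -> 46
Step 7: curr=16, set curr.next=prev(19) | reversed so far: 16 -> 19 -> 35 -> 16 -> 36 -> 46 -> 46

16 -> 19 -> 35 -> 16 -> 36 -> 46 -> 46 -> None


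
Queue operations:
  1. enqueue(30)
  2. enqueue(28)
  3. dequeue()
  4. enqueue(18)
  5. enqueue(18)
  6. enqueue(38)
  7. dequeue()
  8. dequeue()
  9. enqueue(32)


enqueue(30) -> [30]
enqueue(28) -> [30, 28]
dequeue()->30, [28]
enqueue(18) -> [28, 18]
enqueue(18) -> [28, 18, 18]
enqueue(38) -> [28, 18, 18, 38]
dequeue()->28, [18, 18, 38]
dequeue()->18, [18, 38]
enqueue(32) -> [18, 38, 32]

Final queue: [18, 38, 32]


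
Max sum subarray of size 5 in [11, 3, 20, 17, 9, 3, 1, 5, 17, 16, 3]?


[0:5]: 60
[1:6]: 52
[2:7]: 50
[3:8]: 35
[4:9]: 35
[5:10]: 42
[6:11]: 42

Max: 60 at [0:5]


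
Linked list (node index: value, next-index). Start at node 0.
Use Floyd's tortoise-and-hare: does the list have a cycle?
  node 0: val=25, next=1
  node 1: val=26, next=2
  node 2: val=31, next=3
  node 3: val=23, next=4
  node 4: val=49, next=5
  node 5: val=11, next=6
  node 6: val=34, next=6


Floyd's tortoise (slow, +1) and hare (fast, +2):
  init: slow=0, fast=0
  step 1: slow=1, fast=2
  step 2: slow=2, fast=4
  step 3: slow=3, fast=6
  step 4: slow=4, fast=6
  step 5: slow=5, fast=6
  step 6: slow=6, fast=6
  slow == fast at node 6: cycle detected

Cycle: yes


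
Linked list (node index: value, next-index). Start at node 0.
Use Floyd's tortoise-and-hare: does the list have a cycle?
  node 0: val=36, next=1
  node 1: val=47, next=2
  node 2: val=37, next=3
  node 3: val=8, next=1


Floyd's tortoise (slow, +1) and hare (fast, +2):
  init: slow=0, fast=0
  step 1: slow=1, fast=2
  step 2: slow=2, fast=1
  step 3: slow=3, fast=3
  slow == fast at node 3: cycle detected

Cycle: yes


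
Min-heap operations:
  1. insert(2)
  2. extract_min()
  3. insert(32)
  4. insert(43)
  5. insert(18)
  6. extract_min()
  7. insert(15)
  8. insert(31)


insert(2) -> [2]
extract_min()->2, []
insert(32) -> [32]
insert(43) -> [32, 43]
insert(18) -> [18, 43, 32]
extract_min()->18, [32, 43]
insert(15) -> [15, 43, 32]
insert(31) -> [15, 31, 32, 43]

Final heap: [15, 31, 32, 43]


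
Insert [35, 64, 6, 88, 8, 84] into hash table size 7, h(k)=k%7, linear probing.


Insert 35: h=0 -> slot 0
Insert 64: h=1 -> slot 1
Insert 6: h=6 -> slot 6
Insert 88: h=4 -> slot 4
Insert 8: h=1, 1 probes -> slot 2
Insert 84: h=0, 3 probes -> slot 3

Table: [35, 64, 8, 84, 88, None, 6]


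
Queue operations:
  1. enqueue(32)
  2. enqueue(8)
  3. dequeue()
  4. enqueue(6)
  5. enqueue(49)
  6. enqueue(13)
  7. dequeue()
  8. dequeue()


enqueue(32) -> [32]
enqueue(8) -> [32, 8]
dequeue()->32, [8]
enqueue(6) -> [8, 6]
enqueue(49) -> [8, 6, 49]
enqueue(13) -> [8, 6, 49, 13]
dequeue()->8, [6, 49, 13]
dequeue()->6, [49, 13]

Final queue: [49, 13]


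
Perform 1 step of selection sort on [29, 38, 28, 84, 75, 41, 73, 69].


Initial: [29, 38, 28, 84, 75, 41, 73, 69]
Step 1: min=28 at 2
  Swap: [28, 38, 29, 84, 75, 41, 73, 69]

After 1 step: [28, 38, 29, 84, 75, 41, 73, 69]


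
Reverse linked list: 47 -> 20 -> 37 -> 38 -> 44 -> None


Step 1: curr=47, set curr.next=prev(None) | reversed so far: 47
Step 2: curr=20, set curr.next=prev(47) | reversed so far: 20 -> 47
Step 3: curr=37, set curr.next=prev(20) | reversed so far: 37 -> 20 -> 47
Step 4: curr=38, set curr.next=prev(37) | reversed so far: 38 -> 37 -> 20 -> 47
Step 5: curr=44, set curr.next=prev(38) | reversed so far: 44 -> 38 -> 37 -> 20 -> 47

44 -> 38 -> 37 -> 20 -> 47 -> None


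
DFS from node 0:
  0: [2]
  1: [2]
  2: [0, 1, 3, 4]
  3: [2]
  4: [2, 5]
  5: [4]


Visit 0, push [2]
Visit 2, push [4, 3, 1]
Visit 1, push []
Visit 3, push []
Visit 4, push [5]
Visit 5, push []

DFS order: [0, 2, 1, 3, 4, 5]


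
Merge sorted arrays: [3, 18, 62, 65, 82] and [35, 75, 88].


Take 3 from A
Take 18 from A
Take 35 from B
Take 62 from A
Take 65 from A
Take 75 from B
Take 82 from A

Merged: [3, 18, 35, 62, 65, 75, 82, 88]


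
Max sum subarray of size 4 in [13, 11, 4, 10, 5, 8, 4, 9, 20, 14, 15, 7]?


[0:4]: 38
[1:5]: 30
[2:6]: 27
[3:7]: 27
[4:8]: 26
[5:9]: 41
[6:10]: 47
[7:11]: 58
[8:12]: 56

Max: 58 at [7:11]


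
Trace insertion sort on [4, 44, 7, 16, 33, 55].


Initial: [4, 44, 7, 16, 33, 55]
Insert 44: [4, 44, 7, 16, 33, 55]
Insert 7: [4, 7, 44, 16, 33, 55]
Insert 16: [4, 7, 16, 44, 33, 55]
Insert 33: [4, 7, 16, 33, 44, 55]
Insert 55: [4, 7, 16, 33, 44, 55]

Sorted: [4, 7, 16, 33, 44, 55]


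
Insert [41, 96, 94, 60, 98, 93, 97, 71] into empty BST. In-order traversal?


Insert 41: root
Insert 96: R from 41
Insert 94: R from 41 -> L from 96
Insert 60: R from 41 -> L from 96 -> L from 94
Insert 98: R from 41 -> R from 96
Insert 93: R from 41 -> L from 96 -> L from 94 -> R from 60
Insert 97: R from 41 -> R from 96 -> L from 98
Insert 71: R from 41 -> L from 96 -> L from 94 -> R from 60 -> L from 93

In-order: [41, 60, 71, 93, 94, 96, 97, 98]


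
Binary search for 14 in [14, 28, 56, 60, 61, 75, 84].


Step 1: lo=0, hi=6, mid=3, val=60
Step 2: lo=0, hi=2, mid=1, val=28
Step 3: lo=0, hi=0, mid=0, val=14

Found at index 0


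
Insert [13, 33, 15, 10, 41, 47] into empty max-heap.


Insert 13: [13]
Insert 33: [33, 13]
Insert 15: [33, 13, 15]
Insert 10: [33, 13, 15, 10]
Insert 41: [41, 33, 15, 10, 13]
Insert 47: [47, 33, 41, 10, 13, 15]

Final heap: [47, 33, 41, 10, 13, 15]


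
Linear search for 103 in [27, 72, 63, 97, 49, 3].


i=0: 27!=103
i=1: 72!=103
i=2: 63!=103
i=3: 97!=103
i=4: 49!=103
i=5: 3!=103

Not found, 6 comps


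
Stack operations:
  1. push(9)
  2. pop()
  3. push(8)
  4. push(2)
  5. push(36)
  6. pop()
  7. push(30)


push(9) -> [9]
pop()->9, []
push(8) -> [8]
push(2) -> [8, 2]
push(36) -> [8, 2, 36]
pop()->36, [8, 2]
push(30) -> [8, 2, 30]

Final stack: [8, 2, 30]


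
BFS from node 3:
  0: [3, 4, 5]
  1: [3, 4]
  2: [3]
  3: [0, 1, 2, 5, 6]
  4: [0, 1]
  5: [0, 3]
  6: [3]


Visit 3, enqueue [0, 1, 2, 5, 6]
Visit 0, enqueue [4]
Visit 1, enqueue []
Visit 2, enqueue []
Visit 5, enqueue []
Visit 6, enqueue []
Visit 4, enqueue []

BFS order: [3, 0, 1, 2, 5, 6, 4]


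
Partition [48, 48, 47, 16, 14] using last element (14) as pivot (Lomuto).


Pivot: 14
Place pivot at 0: [14, 48, 47, 16, 48]

Partitioned: [14, 48, 47, 16, 48]


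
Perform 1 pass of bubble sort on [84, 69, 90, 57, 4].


Initial: [84, 69, 90, 57, 4]
Pass 1: [69, 84, 57, 4, 90] (3 swaps)

After 1 pass: [69, 84, 57, 4, 90]


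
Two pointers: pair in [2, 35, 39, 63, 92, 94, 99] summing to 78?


lo=0(2)+hi=6(99)=101
lo=0(2)+hi=5(94)=96
lo=0(2)+hi=4(92)=94
lo=0(2)+hi=3(63)=65
lo=1(35)+hi=3(63)=98
lo=1(35)+hi=2(39)=74

No pair found


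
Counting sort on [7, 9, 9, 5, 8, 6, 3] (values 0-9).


Input: [7, 9, 9, 5, 8, 6, 3]
Counts: [0, 0, 0, 1, 0, 1, 1, 1, 1, 2]

Sorted: [3, 5, 6, 7, 8, 9, 9]


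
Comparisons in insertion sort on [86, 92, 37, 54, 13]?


Algorithm: insertion sort
Input: [86, 92, 37, 54, 13]
Sorted: [13, 37, 54, 86, 92]

10


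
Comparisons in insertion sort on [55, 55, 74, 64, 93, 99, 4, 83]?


Algorithm: insertion sort
Input: [55, 55, 74, 64, 93, 99, 4, 83]
Sorted: [4, 55, 55, 64, 74, 83, 93, 99]

15


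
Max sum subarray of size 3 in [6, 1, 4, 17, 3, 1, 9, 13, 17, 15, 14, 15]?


[0:3]: 11
[1:4]: 22
[2:5]: 24
[3:6]: 21
[4:7]: 13
[5:8]: 23
[6:9]: 39
[7:10]: 45
[8:11]: 46
[9:12]: 44

Max: 46 at [8:11]


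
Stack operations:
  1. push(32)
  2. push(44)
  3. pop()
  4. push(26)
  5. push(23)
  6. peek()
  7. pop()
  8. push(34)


push(32) -> [32]
push(44) -> [32, 44]
pop()->44, [32]
push(26) -> [32, 26]
push(23) -> [32, 26, 23]
peek()->23
pop()->23, [32, 26]
push(34) -> [32, 26, 34]

Final stack: [32, 26, 34]


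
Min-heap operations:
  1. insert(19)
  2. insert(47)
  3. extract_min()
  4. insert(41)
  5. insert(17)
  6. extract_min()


insert(19) -> [19]
insert(47) -> [19, 47]
extract_min()->19, [47]
insert(41) -> [41, 47]
insert(17) -> [17, 47, 41]
extract_min()->17, [41, 47]

Final heap: [41, 47]


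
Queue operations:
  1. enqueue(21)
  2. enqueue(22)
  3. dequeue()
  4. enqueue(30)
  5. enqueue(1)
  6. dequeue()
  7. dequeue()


enqueue(21) -> [21]
enqueue(22) -> [21, 22]
dequeue()->21, [22]
enqueue(30) -> [22, 30]
enqueue(1) -> [22, 30, 1]
dequeue()->22, [30, 1]
dequeue()->30, [1]

Final queue: [1]


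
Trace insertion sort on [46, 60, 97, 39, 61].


Initial: [46, 60, 97, 39, 61]
Insert 60: [46, 60, 97, 39, 61]
Insert 97: [46, 60, 97, 39, 61]
Insert 39: [39, 46, 60, 97, 61]
Insert 61: [39, 46, 60, 61, 97]

Sorted: [39, 46, 60, 61, 97]


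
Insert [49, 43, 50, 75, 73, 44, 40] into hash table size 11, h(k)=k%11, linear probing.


Insert 49: h=5 -> slot 5
Insert 43: h=10 -> slot 10
Insert 50: h=6 -> slot 6
Insert 75: h=9 -> slot 9
Insert 73: h=7 -> slot 7
Insert 44: h=0 -> slot 0
Insert 40: h=7, 1 probes -> slot 8

Table: [44, None, None, None, None, 49, 50, 73, 40, 75, 43]


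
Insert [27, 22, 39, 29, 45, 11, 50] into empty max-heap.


Insert 27: [27]
Insert 22: [27, 22]
Insert 39: [39, 22, 27]
Insert 29: [39, 29, 27, 22]
Insert 45: [45, 39, 27, 22, 29]
Insert 11: [45, 39, 27, 22, 29, 11]
Insert 50: [50, 39, 45, 22, 29, 11, 27]

Final heap: [50, 39, 45, 22, 29, 11, 27]


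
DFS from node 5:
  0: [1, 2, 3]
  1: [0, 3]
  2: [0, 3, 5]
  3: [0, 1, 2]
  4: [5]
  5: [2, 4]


Visit 5, push [4, 2]
Visit 2, push [3, 0]
Visit 0, push [3, 1]
Visit 1, push [3]
Visit 3, push []
Visit 4, push []

DFS order: [5, 2, 0, 1, 3, 4]


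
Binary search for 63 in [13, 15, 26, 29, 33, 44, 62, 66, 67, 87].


Step 1: lo=0, hi=9, mid=4, val=33
Step 2: lo=5, hi=9, mid=7, val=66
Step 3: lo=5, hi=6, mid=5, val=44
Step 4: lo=6, hi=6, mid=6, val=62

Not found


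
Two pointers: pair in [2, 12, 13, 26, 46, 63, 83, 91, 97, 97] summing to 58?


lo=0(2)+hi=9(97)=99
lo=0(2)+hi=8(97)=99
lo=0(2)+hi=7(91)=93
lo=0(2)+hi=6(83)=85
lo=0(2)+hi=5(63)=65
lo=0(2)+hi=4(46)=48
lo=1(12)+hi=4(46)=58

Yes: 12+46=58


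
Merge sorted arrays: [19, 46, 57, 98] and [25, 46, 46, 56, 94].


Take 19 from A
Take 25 from B
Take 46 from A
Take 46 from B
Take 46 from B
Take 56 from B
Take 57 from A
Take 94 from B

Merged: [19, 25, 46, 46, 46, 56, 57, 94, 98]


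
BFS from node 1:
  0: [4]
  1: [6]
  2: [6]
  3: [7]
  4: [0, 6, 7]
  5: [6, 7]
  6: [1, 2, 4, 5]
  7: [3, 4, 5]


Visit 1, enqueue [6]
Visit 6, enqueue [2, 4, 5]
Visit 2, enqueue []
Visit 4, enqueue [0, 7]
Visit 5, enqueue []
Visit 0, enqueue []
Visit 7, enqueue [3]
Visit 3, enqueue []

BFS order: [1, 6, 2, 4, 5, 0, 7, 3]


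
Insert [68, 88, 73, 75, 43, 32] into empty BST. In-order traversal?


Insert 68: root
Insert 88: R from 68
Insert 73: R from 68 -> L from 88
Insert 75: R from 68 -> L from 88 -> R from 73
Insert 43: L from 68
Insert 32: L from 68 -> L from 43

In-order: [32, 43, 68, 73, 75, 88]


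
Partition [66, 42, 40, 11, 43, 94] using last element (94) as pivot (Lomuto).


Pivot: 94
  66 <= 94: advance i (no swap)
  42 <= 94: advance i (no swap)
  40 <= 94: advance i (no swap)
  11 <= 94: advance i (no swap)
  43 <= 94: advance i (no swap)
Place pivot at 5: [66, 42, 40, 11, 43, 94]

Partitioned: [66, 42, 40, 11, 43, 94]


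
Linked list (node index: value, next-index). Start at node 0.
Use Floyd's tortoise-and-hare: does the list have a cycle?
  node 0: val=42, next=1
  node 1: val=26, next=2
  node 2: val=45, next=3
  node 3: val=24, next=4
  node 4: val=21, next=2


Floyd's tortoise (slow, +1) and hare (fast, +2):
  init: slow=0, fast=0
  step 1: slow=1, fast=2
  step 2: slow=2, fast=4
  step 3: slow=3, fast=3
  slow == fast at node 3: cycle detected

Cycle: yes


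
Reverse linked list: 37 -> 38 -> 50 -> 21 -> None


Step 1: curr=37, set curr.next=prev(None) | reversed so far: 37
Step 2: curr=38, set curr.next=prev(37) | reversed so far: 38 -> 37
Step 3: curr=50, set curr.next=prev(38) | reversed so far: 50 -> 38 -> 37
Step 4: curr=21, set curr.next=prev(50) | reversed so far: 21 -> 50 -> 38 -> 37

21 -> 50 -> 38 -> 37 -> None


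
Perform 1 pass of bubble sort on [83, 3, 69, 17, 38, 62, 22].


Initial: [83, 3, 69, 17, 38, 62, 22]
Pass 1: [3, 69, 17, 38, 62, 22, 83] (6 swaps)

After 1 pass: [3, 69, 17, 38, 62, 22, 83]


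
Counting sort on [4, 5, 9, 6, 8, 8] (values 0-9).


Input: [4, 5, 9, 6, 8, 8]
Counts: [0, 0, 0, 0, 1, 1, 1, 0, 2, 1]

Sorted: [4, 5, 6, 8, 8, 9]


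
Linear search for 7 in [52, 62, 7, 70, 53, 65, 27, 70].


i=0: 52!=7
i=1: 62!=7
i=2: 7==7 found!

Found at 2, 3 comps


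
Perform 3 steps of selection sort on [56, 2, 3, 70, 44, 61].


Initial: [56, 2, 3, 70, 44, 61]
Step 1: min=2 at 1
  Swap: [2, 56, 3, 70, 44, 61]
Step 2: min=3 at 2
  Swap: [2, 3, 56, 70, 44, 61]
Step 3: min=44 at 4
  Swap: [2, 3, 44, 70, 56, 61]

After 3 steps: [2, 3, 44, 70, 56, 61]


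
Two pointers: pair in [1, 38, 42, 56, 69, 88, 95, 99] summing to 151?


lo=0(1)+hi=7(99)=100
lo=1(38)+hi=7(99)=137
lo=2(42)+hi=7(99)=141
lo=3(56)+hi=7(99)=155
lo=3(56)+hi=6(95)=151

Yes: 56+95=151


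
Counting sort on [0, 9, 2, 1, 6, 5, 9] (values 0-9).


Input: [0, 9, 2, 1, 6, 5, 9]
Counts: [1, 1, 1, 0, 0, 1, 1, 0, 0, 2]

Sorted: [0, 1, 2, 5, 6, 9, 9]


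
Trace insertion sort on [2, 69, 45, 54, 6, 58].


Initial: [2, 69, 45, 54, 6, 58]
Insert 69: [2, 69, 45, 54, 6, 58]
Insert 45: [2, 45, 69, 54, 6, 58]
Insert 54: [2, 45, 54, 69, 6, 58]
Insert 6: [2, 6, 45, 54, 69, 58]
Insert 58: [2, 6, 45, 54, 58, 69]

Sorted: [2, 6, 45, 54, 58, 69]


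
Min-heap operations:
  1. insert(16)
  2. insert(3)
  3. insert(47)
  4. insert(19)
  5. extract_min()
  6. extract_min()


insert(16) -> [16]
insert(3) -> [3, 16]
insert(47) -> [3, 16, 47]
insert(19) -> [3, 16, 47, 19]
extract_min()->3, [16, 19, 47]
extract_min()->16, [19, 47]

Final heap: [19, 47]


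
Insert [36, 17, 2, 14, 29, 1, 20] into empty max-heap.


Insert 36: [36]
Insert 17: [36, 17]
Insert 2: [36, 17, 2]
Insert 14: [36, 17, 2, 14]
Insert 29: [36, 29, 2, 14, 17]
Insert 1: [36, 29, 2, 14, 17, 1]
Insert 20: [36, 29, 20, 14, 17, 1, 2]

Final heap: [36, 29, 20, 14, 17, 1, 2]


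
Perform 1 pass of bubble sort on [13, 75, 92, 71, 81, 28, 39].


Initial: [13, 75, 92, 71, 81, 28, 39]
Pass 1: [13, 75, 71, 81, 28, 39, 92] (4 swaps)

After 1 pass: [13, 75, 71, 81, 28, 39, 92]


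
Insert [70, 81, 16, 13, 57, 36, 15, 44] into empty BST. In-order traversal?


Insert 70: root
Insert 81: R from 70
Insert 16: L from 70
Insert 13: L from 70 -> L from 16
Insert 57: L from 70 -> R from 16
Insert 36: L from 70 -> R from 16 -> L from 57
Insert 15: L from 70 -> L from 16 -> R from 13
Insert 44: L from 70 -> R from 16 -> L from 57 -> R from 36

In-order: [13, 15, 16, 36, 44, 57, 70, 81]


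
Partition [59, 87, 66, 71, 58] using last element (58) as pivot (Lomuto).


Pivot: 58
Place pivot at 0: [58, 87, 66, 71, 59]

Partitioned: [58, 87, 66, 71, 59]


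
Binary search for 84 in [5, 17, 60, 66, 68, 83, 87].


Step 1: lo=0, hi=6, mid=3, val=66
Step 2: lo=4, hi=6, mid=5, val=83
Step 3: lo=6, hi=6, mid=6, val=87

Not found


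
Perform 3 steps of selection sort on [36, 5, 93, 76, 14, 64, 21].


Initial: [36, 5, 93, 76, 14, 64, 21]
Step 1: min=5 at 1
  Swap: [5, 36, 93, 76, 14, 64, 21]
Step 2: min=14 at 4
  Swap: [5, 14, 93, 76, 36, 64, 21]
Step 3: min=21 at 6
  Swap: [5, 14, 21, 76, 36, 64, 93]

After 3 steps: [5, 14, 21, 76, 36, 64, 93]


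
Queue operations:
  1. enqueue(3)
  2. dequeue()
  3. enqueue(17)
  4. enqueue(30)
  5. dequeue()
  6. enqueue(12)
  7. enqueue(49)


enqueue(3) -> [3]
dequeue()->3, []
enqueue(17) -> [17]
enqueue(30) -> [17, 30]
dequeue()->17, [30]
enqueue(12) -> [30, 12]
enqueue(49) -> [30, 12, 49]

Final queue: [30, 12, 49]


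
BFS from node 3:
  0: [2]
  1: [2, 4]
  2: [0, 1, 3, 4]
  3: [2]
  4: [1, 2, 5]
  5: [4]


Visit 3, enqueue [2]
Visit 2, enqueue [0, 1, 4]
Visit 0, enqueue []
Visit 1, enqueue []
Visit 4, enqueue [5]
Visit 5, enqueue []

BFS order: [3, 2, 0, 1, 4, 5]


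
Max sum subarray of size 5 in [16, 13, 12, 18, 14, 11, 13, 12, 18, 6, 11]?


[0:5]: 73
[1:6]: 68
[2:7]: 68
[3:8]: 68
[4:9]: 68
[5:10]: 60
[6:11]: 60

Max: 73 at [0:5]


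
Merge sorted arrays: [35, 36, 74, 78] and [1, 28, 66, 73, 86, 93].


Take 1 from B
Take 28 from B
Take 35 from A
Take 36 from A
Take 66 from B
Take 73 from B
Take 74 from A
Take 78 from A

Merged: [1, 28, 35, 36, 66, 73, 74, 78, 86, 93]


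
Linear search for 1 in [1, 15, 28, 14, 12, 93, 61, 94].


i=0: 1==1 found!

Found at 0, 1 comps


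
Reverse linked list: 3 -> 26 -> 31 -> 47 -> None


Step 1: curr=3, set curr.next=prev(None) | reversed so far: 3
Step 2: curr=26, set curr.next=prev(3) | reversed so far: 26 -> 3
Step 3: curr=31, set curr.next=prev(26) | reversed so far: 31 -> 26 -> 3
Step 4: curr=47, set curr.next=prev(31) | reversed so far: 47 -> 31 -> 26 -> 3

47 -> 31 -> 26 -> 3 -> None


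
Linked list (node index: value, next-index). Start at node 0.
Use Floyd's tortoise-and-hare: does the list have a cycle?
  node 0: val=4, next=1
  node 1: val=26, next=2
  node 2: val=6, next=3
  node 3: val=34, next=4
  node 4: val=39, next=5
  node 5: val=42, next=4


Floyd's tortoise (slow, +1) and hare (fast, +2):
  init: slow=0, fast=0
  step 1: slow=1, fast=2
  step 2: slow=2, fast=4
  step 3: slow=3, fast=4
  step 4: slow=4, fast=4
  slow == fast at node 4: cycle detected

Cycle: yes


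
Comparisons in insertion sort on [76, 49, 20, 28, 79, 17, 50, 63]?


Algorithm: insertion sort
Input: [76, 49, 20, 28, 79, 17, 50, 63]
Sorted: [17, 20, 28, 49, 50, 63, 76, 79]

18


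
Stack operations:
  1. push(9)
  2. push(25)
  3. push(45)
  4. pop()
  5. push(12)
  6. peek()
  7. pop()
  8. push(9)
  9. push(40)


push(9) -> [9]
push(25) -> [9, 25]
push(45) -> [9, 25, 45]
pop()->45, [9, 25]
push(12) -> [9, 25, 12]
peek()->12
pop()->12, [9, 25]
push(9) -> [9, 25, 9]
push(40) -> [9, 25, 9, 40]

Final stack: [9, 25, 9, 40]


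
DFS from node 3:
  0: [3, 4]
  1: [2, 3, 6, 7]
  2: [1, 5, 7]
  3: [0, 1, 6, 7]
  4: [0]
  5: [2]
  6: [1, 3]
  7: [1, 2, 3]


Visit 3, push [7, 6, 1, 0]
Visit 0, push [4]
Visit 4, push []
Visit 1, push [7, 6, 2]
Visit 2, push [7, 5]
Visit 5, push []
Visit 7, push []
Visit 6, push []

DFS order: [3, 0, 4, 1, 2, 5, 7, 6]


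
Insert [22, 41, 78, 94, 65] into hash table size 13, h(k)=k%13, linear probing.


Insert 22: h=9 -> slot 9
Insert 41: h=2 -> slot 2
Insert 78: h=0 -> slot 0
Insert 94: h=3 -> slot 3
Insert 65: h=0, 1 probes -> slot 1

Table: [78, 65, 41, 94, None, None, None, None, None, 22, None, None, None]


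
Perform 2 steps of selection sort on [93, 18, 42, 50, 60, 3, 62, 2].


Initial: [93, 18, 42, 50, 60, 3, 62, 2]
Step 1: min=2 at 7
  Swap: [2, 18, 42, 50, 60, 3, 62, 93]
Step 2: min=3 at 5
  Swap: [2, 3, 42, 50, 60, 18, 62, 93]

After 2 steps: [2, 3, 42, 50, 60, 18, 62, 93]


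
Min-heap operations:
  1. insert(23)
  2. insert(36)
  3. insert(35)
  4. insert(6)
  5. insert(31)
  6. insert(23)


insert(23) -> [23]
insert(36) -> [23, 36]
insert(35) -> [23, 36, 35]
insert(6) -> [6, 23, 35, 36]
insert(31) -> [6, 23, 35, 36, 31]
insert(23) -> [6, 23, 23, 36, 31, 35]

Final heap: [6, 23, 23, 36, 31, 35]


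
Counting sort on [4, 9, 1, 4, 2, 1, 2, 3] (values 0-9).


Input: [4, 9, 1, 4, 2, 1, 2, 3]
Counts: [0, 2, 2, 1, 2, 0, 0, 0, 0, 1]

Sorted: [1, 1, 2, 2, 3, 4, 4, 9]


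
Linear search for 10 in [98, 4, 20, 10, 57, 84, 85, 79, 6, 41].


i=0: 98!=10
i=1: 4!=10
i=2: 20!=10
i=3: 10==10 found!

Found at 3, 4 comps


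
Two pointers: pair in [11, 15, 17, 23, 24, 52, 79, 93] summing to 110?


lo=0(11)+hi=7(93)=104
lo=1(15)+hi=7(93)=108
lo=2(17)+hi=7(93)=110

Yes: 17+93=110


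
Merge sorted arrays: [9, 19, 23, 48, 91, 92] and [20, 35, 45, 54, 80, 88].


Take 9 from A
Take 19 from A
Take 20 from B
Take 23 from A
Take 35 from B
Take 45 from B
Take 48 from A
Take 54 from B
Take 80 from B
Take 88 from B

Merged: [9, 19, 20, 23, 35, 45, 48, 54, 80, 88, 91, 92]


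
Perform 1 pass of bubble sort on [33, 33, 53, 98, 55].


Initial: [33, 33, 53, 98, 55]
Pass 1: [33, 33, 53, 55, 98] (1 swaps)

After 1 pass: [33, 33, 53, 55, 98]


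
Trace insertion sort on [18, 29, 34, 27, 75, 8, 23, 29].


Initial: [18, 29, 34, 27, 75, 8, 23, 29]
Insert 29: [18, 29, 34, 27, 75, 8, 23, 29]
Insert 34: [18, 29, 34, 27, 75, 8, 23, 29]
Insert 27: [18, 27, 29, 34, 75, 8, 23, 29]
Insert 75: [18, 27, 29, 34, 75, 8, 23, 29]
Insert 8: [8, 18, 27, 29, 34, 75, 23, 29]
Insert 23: [8, 18, 23, 27, 29, 34, 75, 29]
Insert 29: [8, 18, 23, 27, 29, 29, 34, 75]

Sorted: [8, 18, 23, 27, 29, 29, 34, 75]


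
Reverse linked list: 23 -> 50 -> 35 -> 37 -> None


Step 1: curr=23, set curr.next=prev(None) | reversed so far: 23
Step 2: curr=50, set curr.next=prev(23) | reversed so far: 50 -> 23
Step 3: curr=35, set curr.next=prev(50) | reversed so far: 35 -> 50 -> 23
Step 4: curr=37, set curr.next=prev(35) | reversed so far: 37 -> 35 -> 50 -> 23

37 -> 35 -> 50 -> 23 -> None


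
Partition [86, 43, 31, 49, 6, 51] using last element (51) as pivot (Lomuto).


Pivot: 51
  43 <= 51: swap -> [43, 86, 31, 49, 6, 51]
  31 <= 51: swap -> [43, 31, 86, 49, 6, 51]
  49 <= 51: swap -> [43, 31, 49, 86, 6, 51]
  6 <= 51: swap -> [43, 31, 49, 6, 86, 51]
Place pivot at 4: [43, 31, 49, 6, 51, 86]

Partitioned: [43, 31, 49, 6, 51, 86]


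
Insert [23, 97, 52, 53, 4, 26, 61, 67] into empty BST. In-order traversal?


Insert 23: root
Insert 97: R from 23
Insert 52: R from 23 -> L from 97
Insert 53: R from 23 -> L from 97 -> R from 52
Insert 4: L from 23
Insert 26: R from 23 -> L from 97 -> L from 52
Insert 61: R from 23 -> L from 97 -> R from 52 -> R from 53
Insert 67: R from 23 -> L from 97 -> R from 52 -> R from 53 -> R from 61

In-order: [4, 23, 26, 52, 53, 61, 67, 97]


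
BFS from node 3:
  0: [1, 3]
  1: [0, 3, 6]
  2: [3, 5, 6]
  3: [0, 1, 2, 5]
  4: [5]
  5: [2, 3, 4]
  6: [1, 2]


Visit 3, enqueue [0, 1, 2, 5]
Visit 0, enqueue []
Visit 1, enqueue [6]
Visit 2, enqueue []
Visit 5, enqueue [4]
Visit 6, enqueue []
Visit 4, enqueue []

BFS order: [3, 0, 1, 2, 5, 6, 4]


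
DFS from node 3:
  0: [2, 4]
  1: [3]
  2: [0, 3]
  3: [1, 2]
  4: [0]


Visit 3, push [2, 1]
Visit 1, push []
Visit 2, push [0]
Visit 0, push [4]
Visit 4, push []

DFS order: [3, 1, 2, 0, 4]


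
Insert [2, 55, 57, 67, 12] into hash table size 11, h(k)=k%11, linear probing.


Insert 2: h=2 -> slot 2
Insert 55: h=0 -> slot 0
Insert 57: h=2, 1 probes -> slot 3
Insert 67: h=1 -> slot 1
Insert 12: h=1, 3 probes -> slot 4

Table: [55, 67, 2, 57, 12, None, None, None, None, None, None]


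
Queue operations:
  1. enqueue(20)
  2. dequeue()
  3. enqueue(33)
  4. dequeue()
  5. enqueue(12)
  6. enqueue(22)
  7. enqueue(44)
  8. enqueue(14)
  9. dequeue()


enqueue(20) -> [20]
dequeue()->20, []
enqueue(33) -> [33]
dequeue()->33, []
enqueue(12) -> [12]
enqueue(22) -> [12, 22]
enqueue(44) -> [12, 22, 44]
enqueue(14) -> [12, 22, 44, 14]
dequeue()->12, [22, 44, 14]

Final queue: [22, 44, 14]


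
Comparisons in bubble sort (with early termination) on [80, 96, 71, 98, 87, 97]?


Algorithm: bubble sort (with early termination)
Input: [80, 96, 71, 98, 87, 97]
Sorted: [71, 80, 87, 96, 97, 98]

12


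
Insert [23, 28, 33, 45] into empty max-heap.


Insert 23: [23]
Insert 28: [28, 23]
Insert 33: [33, 23, 28]
Insert 45: [45, 33, 28, 23]

Final heap: [45, 33, 28, 23]


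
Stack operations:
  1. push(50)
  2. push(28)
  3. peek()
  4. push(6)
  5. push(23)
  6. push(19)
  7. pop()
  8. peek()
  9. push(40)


push(50) -> [50]
push(28) -> [50, 28]
peek()->28
push(6) -> [50, 28, 6]
push(23) -> [50, 28, 6, 23]
push(19) -> [50, 28, 6, 23, 19]
pop()->19, [50, 28, 6, 23]
peek()->23
push(40) -> [50, 28, 6, 23, 40]

Final stack: [50, 28, 6, 23, 40]


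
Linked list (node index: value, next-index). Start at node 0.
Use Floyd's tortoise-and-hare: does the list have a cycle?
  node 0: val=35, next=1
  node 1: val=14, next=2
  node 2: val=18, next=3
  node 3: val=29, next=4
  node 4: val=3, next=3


Floyd's tortoise (slow, +1) and hare (fast, +2):
  init: slow=0, fast=0
  step 1: slow=1, fast=2
  step 2: slow=2, fast=4
  step 3: slow=3, fast=4
  step 4: slow=4, fast=4
  slow == fast at node 4: cycle detected

Cycle: yes


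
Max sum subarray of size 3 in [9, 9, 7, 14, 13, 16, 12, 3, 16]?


[0:3]: 25
[1:4]: 30
[2:5]: 34
[3:6]: 43
[4:7]: 41
[5:8]: 31
[6:9]: 31

Max: 43 at [3:6]


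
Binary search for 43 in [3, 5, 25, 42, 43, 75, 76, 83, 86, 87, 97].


Step 1: lo=0, hi=10, mid=5, val=75
Step 2: lo=0, hi=4, mid=2, val=25
Step 3: lo=3, hi=4, mid=3, val=42
Step 4: lo=4, hi=4, mid=4, val=43

Found at index 4


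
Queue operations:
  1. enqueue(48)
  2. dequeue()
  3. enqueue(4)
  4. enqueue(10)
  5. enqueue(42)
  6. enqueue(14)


enqueue(48) -> [48]
dequeue()->48, []
enqueue(4) -> [4]
enqueue(10) -> [4, 10]
enqueue(42) -> [4, 10, 42]
enqueue(14) -> [4, 10, 42, 14]

Final queue: [4, 10, 42, 14]


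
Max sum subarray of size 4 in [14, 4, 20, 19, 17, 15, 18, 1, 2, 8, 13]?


[0:4]: 57
[1:5]: 60
[2:6]: 71
[3:7]: 69
[4:8]: 51
[5:9]: 36
[6:10]: 29
[7:11]: 24

Max: 71 at [2:6]


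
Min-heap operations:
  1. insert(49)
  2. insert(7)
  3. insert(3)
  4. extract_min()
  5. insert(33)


insert(49) -> [49]
insert(7) -> [7, 49]
insert(3) -> [3, 49, 7]
extract_min()->3, [7, 49]
insert(33) -> [7, 49, 33]

Final heap: [7, 49, 33]


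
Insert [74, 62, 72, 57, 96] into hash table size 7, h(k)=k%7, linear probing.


Insert 74: h=4 -> slot 4
Insert 62: h=6 -> slot 6
Insert 72: h=2 -> slot 2
Insert 57: h=1 -> slot 1
Insert 96: h=5 -> slot 5

Table: [None, 57, 72, None, 74, 96, 62]


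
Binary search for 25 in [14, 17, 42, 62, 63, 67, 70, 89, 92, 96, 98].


Step 1: lo=0, hi=10, mid=5, val=67
Step 2: lo=0, hi=4, mid=2, val=42
Step 3: lo=0, hi=1, mid=0, val=14
Step 4: lo=1, hi=1, mid=1, val=17

Not found


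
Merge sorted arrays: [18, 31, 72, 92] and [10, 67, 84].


Take 10 from B
Take 18 from A
Take 31 from A
Take 67 from B
Take 72 from A
Take 84 from B

Merged: [10, 18, 31, 67, 72, 84, 92]


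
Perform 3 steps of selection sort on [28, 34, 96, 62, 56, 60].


Initial: [28, 34, 96, 62, 56, 60]
Step 1: min=28 at 0
  Swap: [28, 34, 96, 62, 56, 60]
Step 2: min=34 at 1
  Swap: [28, 34, 96, 62, 56, 60]
Step 3: min=56 at 4
  Swap: [28, 34, 56, 62, 96, 60]

After 3 steps: [28, 34, 56, 62, 96, 60]


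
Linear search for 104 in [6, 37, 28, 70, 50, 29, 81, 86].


i=0: 6!=104
i=1: 37!=104
i=2: 28!=104
i=3: 70!=104
i=4: 50!=104
i=5: 29!=104
i=6: 81!=104
i=7: 86!=104

Not found, 8 comps


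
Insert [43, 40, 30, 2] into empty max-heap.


Insert 43: [43]
Insert 40: [43, 40]
Insert 30: [43, 40, 30]
Insert 2: [43, 40, 30, 2]

Final heap: [43, 40, 30, 2]


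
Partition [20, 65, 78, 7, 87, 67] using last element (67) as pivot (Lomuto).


Pivot: 67
  20 <= 67: advance i (no swap)
  65 <= 67: advance i (no swap)
  7 <= 67: swap -> [20, 65, 7, 78, 87, 67]
Place pivot at 3: [20, 65, 7, 67, 87, 78]

Partitioned: [20, 65, 7, 67, 87, 78]


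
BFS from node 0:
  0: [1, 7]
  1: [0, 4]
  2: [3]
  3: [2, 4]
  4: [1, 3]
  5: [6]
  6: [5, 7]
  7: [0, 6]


Visit 0, enqueue [1, 7]
Visit 1, enqueue [4]
Visit 7, enqueue [6]
Visit 4, enqueue [3]
Visit 6, enqueue [5]
Visit 3, enqueue [2]
Visit 5, enqueue []
Visit 2, enqueue []

BFS order: [0, 1, 7, 4, 6, 3, 5, 2]


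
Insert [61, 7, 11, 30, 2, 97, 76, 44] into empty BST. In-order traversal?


Insert 61: root
Insert 7: L from 61
Insert 11: L from 61 -> R from 7
Insert 30: L from 61 -> R from 7 -> R from 11
Insert 2: L from 61 -> L from 7
Insert 97: R from 61
Insert 76: R from 61 -> L from 97
Insert 44: L from 61 -> R from 7 -> R from 11 -> R from 30

In-order: [2, 7, 11, 30, 44, 61, 76, 97]


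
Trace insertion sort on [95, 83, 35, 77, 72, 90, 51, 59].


Initial: [95, 83, 35, 77, 72, 90, 51, 59]
Insert 83: [83, 95, 35, 77, 72, 90, 51, 59]
Insert 35: [35, 83, 95, 77, 72, 90, 51, 59]
Insert 77: [35, 77, 83, 95, 72, 90, 51, 59]
Insert 72: [35, 72, 77, 83, 95, 90, 51, 59]
Insert 90: [35, 72, 77, 83, 90, 95, 51, 59]
Insert 51: [35, 51, 72, 77, 83, 90, 95, 59]
Insert 59: [35, 51, 59, 72, 77, 83, 90, 95]

Sorted: [35, 51, 59, 72, 77, 83, 90, 95]


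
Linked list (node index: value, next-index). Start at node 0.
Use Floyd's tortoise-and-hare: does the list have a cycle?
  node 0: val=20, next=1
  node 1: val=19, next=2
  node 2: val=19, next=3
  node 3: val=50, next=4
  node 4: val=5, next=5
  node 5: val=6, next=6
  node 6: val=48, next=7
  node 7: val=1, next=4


Floyd's tortoise (slow, +1) and hare (fast, +2):
  init: slow=0, fast=0
  step 1: slow=1, fast=2
  step 2: slow=2, fast=4
  step 3: slow=3, fast=6
  step 4: slow=4, fast=4
  slow == fast at node 4: cycle detected

Cycle: yes


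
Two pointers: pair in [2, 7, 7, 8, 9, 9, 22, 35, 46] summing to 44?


lo=0(2)+hi=8(46)=48
lo=0(2)+hi=7(35)=37
lo=1(7)+hi=7(35)=42
lo=2(7)+hi=7(35)=42
lo=3(8)+hi=7(35)=43
lo=4(9)+hi=7(35)=44

Yes: 9+35=44


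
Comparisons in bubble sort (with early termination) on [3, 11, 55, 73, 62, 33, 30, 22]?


Algorithm: bubble sort (with early termination)
Input: [3, 11, 55, 73, 62, 33, 30, 22]
Sorted: [3, 11, 22, 30, 33, 55, 62, 73]

27


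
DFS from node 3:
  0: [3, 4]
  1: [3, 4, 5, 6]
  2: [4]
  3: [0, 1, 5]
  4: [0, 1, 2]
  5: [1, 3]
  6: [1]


Visit 3, push [5, 1, 0]
Visit 0, push [4]
Visit 4, push [2, 1]
Visit 1, push [6, 5]
Visit 5, push []
Visit 6, push []
Visit 2, push []

DFS order: [3, 0, 4, 1, 5, 6, 2]


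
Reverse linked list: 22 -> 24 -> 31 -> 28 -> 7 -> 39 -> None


Step 1: curr=22, set curr.next=prev(None) | reversed so far: 22
Step 2: curr=24, set curr.next=prev(22) | reversed so far: 24 -> 22
Step 3: curr=31, set curr.next=prev(24) | reversed so far: 31 -> 24 -> 22
Step 4: curr=28, set curr.next=prev(31) | reversed so far: 28 -> 31 -> 24 -> 22
Step 5: curr=7, set curr.next=prev(28) | reversed so far: 7 -> 28 -> 31 -> 24 -> 22
Step 6: curr=39, set curr.next=prev(7) | reversed so far: 39 -> 7 -> 28 -> 31 -> 24 -> 22

39 -> 7 -> 28 -> 31 -> 24 -> 22 -> None


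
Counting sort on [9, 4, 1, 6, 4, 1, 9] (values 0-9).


Input: [9, 4, 1, 6, 4, 1, 9]
Counts: [0, 2, 0, 0, 2, 0, 1, 0, 0, 2]

Sorted: [1, 1, 4, 4, 6, 9, 9]


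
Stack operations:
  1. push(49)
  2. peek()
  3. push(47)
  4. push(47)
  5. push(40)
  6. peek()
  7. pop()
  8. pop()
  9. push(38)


push(49) -> [49]
peek()->49
push(47) -> [49, 47]
push(47) -> [49, 47, 47]
push(40) -> [49, 47, 47, 40]
peek()->40
pop()->40, [49, 47, 47]
pop()->47, [49, 47]
push(38) -> [49, 47, 38]

Final stack: [49, 47, 38]


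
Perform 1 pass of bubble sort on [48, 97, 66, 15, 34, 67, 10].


Initial: [48, 97, 66, 15, 34, 67, 10]
Pass 1: [48, 66, 15, 34, 67, 10, 97] (5 swaps)

After 1 pass: [48, 66, 15, 34, 67, 10, 97]


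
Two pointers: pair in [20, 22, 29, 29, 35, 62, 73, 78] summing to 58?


lo=0(20)+hi=7(78)=98
lo=0(20)+hi=6(73)=93
lo=0(20)+hi=5(62)=82
lo=0(20)+hi=4(35)=55
lo=1(22)+hi=4(35)=57
lo=2(29)+hi=4(35)=64
lo=2(29)+hi=3(29)=58

Yes: 29+29=58


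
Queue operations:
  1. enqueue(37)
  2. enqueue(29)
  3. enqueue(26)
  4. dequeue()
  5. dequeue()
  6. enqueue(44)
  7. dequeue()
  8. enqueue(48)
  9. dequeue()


enqueue(37) -> [37]
enqueue(29) -> [37, 29]
enqueue(26) -> [37, 29, 26]
dequeue()->37, [29, 26]
dequeue()->29, [26]
enqueue(44) -> [26, 44]
dequeue()->26, [44]
enqueue(48) -> [44, 48]
dequeue()->44, [48]

Final queue: [48]


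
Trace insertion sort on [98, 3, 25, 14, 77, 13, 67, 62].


Initial: [98, 3, 25, 14, 77, 13, 67, 62]
Insert 3: [3, 98, 25, 14, 77, 13, 67, 62]
Insert 25: [3, 25, 98, 14, 77, 13, 67, 62]
Insert 14: [3, 14, 25, 98, 77, 13, 67, 62]
Insert 77: [3, 14, 25, 77, 98, 13, 67, 62]
Insert 13: [3, 13, 14, 25, 77, 98, 67, 62]
Insert 67: [3, 13, 14, 25, 67, 77, 98, 62]
Insert 62: [3, 13, 14, 25, 62, 67, 77, 98]

Sorted: [3, 13, 14, 25, 62, 67, 77, 98]


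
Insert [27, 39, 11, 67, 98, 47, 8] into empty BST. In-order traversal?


Insert 27: root
Insert 39: R from 27
Insert 11: L from 27
Insert 67: R from 27 -> R from 39
Insert 98: R from 27 -> R from 39 -> R from 67
Insert 47: R from 27 -> R from 39 -> L from 67
Insert 8: L from 27 -> L from 11

In-order: [8, 11, 27, 39, 47, 67, 98]


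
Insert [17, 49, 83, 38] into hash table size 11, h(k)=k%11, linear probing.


Insert 17: h=6 -> slot 6
Insert 49: h=5 -> slot 5
Insert 83: h=6, 1 probes -> slot 7
Insert 38: h=5, 3 probes -> slot 8

Table: [None, None, None, None, None, 49, 17, 83, 38, None, None]


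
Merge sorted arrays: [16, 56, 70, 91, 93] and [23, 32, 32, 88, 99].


Take 16 from A
Take 23 from B
Take 32 from B
Take 32 from B
Take 56 from A
Take 70 from A
Take 88 from B
Take 91 from A
Take 93 from A

Merged: [16, 23, 32, 32, 56, 70, 88, 91, 93, 99]


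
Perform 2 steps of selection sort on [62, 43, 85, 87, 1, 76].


Initial: [62, 43, 85, 87, 1, 76]
Step 1: min=1 at 4
  Swap: [1, 43, 85, 87, 62, 76]
Step 2: min=43 at 1
  Swap: [1, 43, 85, 87, 62, 76]

After 2 steps: [1, 43, 85, 87, 62, 76]


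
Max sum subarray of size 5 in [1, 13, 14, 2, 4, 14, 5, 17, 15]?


[0:5]: 34
[1:6]: 47
[2:7]: 39
[3:8]: 42
[4:9]: 55

Max: 55 at [4:9]


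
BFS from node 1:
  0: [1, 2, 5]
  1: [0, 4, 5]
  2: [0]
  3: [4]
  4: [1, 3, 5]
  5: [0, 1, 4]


Visit 1, enqueue [0, 4, 5]
Visit 0, enqueue [2]
Visit 4, enqueue [3]
Visit 5, enqueue []
Visit 2, enqueue []
Visit 3, enqueue []

BFS order: [1, 0, 4, 5, 2, 3]


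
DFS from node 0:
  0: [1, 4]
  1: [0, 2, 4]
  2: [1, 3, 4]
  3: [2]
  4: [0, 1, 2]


Visit 0, push [4, 1]
Visit 1, push [4, 2]
Visit 2, push [4, 3]
Visit 3, push []
Visit 4, push []

DFS order: [0, 1, 2, 3, 4]


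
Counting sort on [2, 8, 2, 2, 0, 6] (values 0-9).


Input: [2, 8, 2, 2, 0, 6]
Counts: [1, 0, 3, 0, 0, 0, 1, 0, 1, 0]

Sorted: [0, 2, 2, 2, 6, 8]


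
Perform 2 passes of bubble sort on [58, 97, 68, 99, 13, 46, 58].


Initial: [58, 97, 68, 99, 13, 46, 58]
Pass 1: [58, 68, 97, 13, 46, 58, 99] (4 swaps)
Pass 2: [58, 68, 13, 46, 58, 97, 99] (3 swaps)

After 2 passes: [58, 68, 13, 46, 58, 97, 99]


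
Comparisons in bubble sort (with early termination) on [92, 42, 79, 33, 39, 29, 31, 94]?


Algorithm: bubble sort (with early termination)
Input: [92, 42, 79, 33, 39, 29, 31, 94]
Sorted: [29, 31, 33, 39, 42, 79, 92, 94]

27


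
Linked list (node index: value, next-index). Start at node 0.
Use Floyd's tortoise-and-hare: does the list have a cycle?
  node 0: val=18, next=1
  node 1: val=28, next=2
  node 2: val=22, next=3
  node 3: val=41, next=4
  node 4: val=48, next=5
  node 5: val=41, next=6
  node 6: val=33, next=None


Floyd's tortoise (slow, +1) and hare (fast, +2):
  init: slow=0, fast=0
  step 1: slow=1, fast=2
  step 2: slow=2, fast=4
  step 3: slow=3, fast=6
  step 4: fast -> None, no cycle

Cycle: no


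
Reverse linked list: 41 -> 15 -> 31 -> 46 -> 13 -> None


Step 1: curr=41, set curr.next=prev(None) | reversed so far: 41
Step 2: curr=15, set curr.next=prev(41) | reversed so far: 15 -> 41
Step 3: curr=31, set curr.next=prev(15) | reversed so far: 31 -> 15 -> 41
Step 4: curr=46, set curr.next=prev(31) | reversed so far: 46 -> 31 -> 15 -> 41
Step 5: curr=13, set curr.next=prev(46) | reversed so far: 13 -> 46 -> 31 -> 15 -> 41

13 -> 46 -> 31 -> 15 -> 41 -> None


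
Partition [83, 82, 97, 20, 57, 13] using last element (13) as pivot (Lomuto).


Pivot: 13
Place pivot at 0: [13, 82, 97, 20, 57, 83]

Partitioned: [13, 82, 97, 20, 57, 83]


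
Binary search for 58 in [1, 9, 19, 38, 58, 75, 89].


Step 1: lo=0, hi=6, mid=3, val=38
Step 2: lo=4, hi=6, mid=5, val=75
Step 3: lo=4, hi=4, mid=4, val=58

Found at index 4
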